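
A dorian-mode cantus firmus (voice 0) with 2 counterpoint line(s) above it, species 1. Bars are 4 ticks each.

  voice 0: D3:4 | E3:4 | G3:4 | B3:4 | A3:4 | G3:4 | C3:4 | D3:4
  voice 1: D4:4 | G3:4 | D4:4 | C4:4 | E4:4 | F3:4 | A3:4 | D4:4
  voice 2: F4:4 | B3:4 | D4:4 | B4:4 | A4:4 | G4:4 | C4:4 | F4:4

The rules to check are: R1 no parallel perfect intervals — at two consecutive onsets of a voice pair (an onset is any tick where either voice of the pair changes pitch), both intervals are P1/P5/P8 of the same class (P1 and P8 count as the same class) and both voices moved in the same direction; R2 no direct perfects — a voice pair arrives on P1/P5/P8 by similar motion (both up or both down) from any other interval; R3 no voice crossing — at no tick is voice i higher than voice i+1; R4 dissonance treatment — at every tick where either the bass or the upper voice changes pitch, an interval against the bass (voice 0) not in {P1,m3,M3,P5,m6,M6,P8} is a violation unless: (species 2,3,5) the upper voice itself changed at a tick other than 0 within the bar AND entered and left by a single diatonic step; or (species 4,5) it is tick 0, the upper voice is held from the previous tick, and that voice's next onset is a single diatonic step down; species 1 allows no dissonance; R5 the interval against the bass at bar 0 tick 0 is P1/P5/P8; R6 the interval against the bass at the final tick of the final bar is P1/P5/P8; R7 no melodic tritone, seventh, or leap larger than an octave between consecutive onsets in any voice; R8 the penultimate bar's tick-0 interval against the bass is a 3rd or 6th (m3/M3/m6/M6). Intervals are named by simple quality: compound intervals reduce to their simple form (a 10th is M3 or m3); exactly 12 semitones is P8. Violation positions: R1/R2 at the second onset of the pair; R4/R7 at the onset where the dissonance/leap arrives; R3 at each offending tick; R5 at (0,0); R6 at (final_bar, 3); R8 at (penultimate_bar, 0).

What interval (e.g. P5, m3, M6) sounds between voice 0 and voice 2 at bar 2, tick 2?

P5

voice 0=G3 voice 2=D4 -> P5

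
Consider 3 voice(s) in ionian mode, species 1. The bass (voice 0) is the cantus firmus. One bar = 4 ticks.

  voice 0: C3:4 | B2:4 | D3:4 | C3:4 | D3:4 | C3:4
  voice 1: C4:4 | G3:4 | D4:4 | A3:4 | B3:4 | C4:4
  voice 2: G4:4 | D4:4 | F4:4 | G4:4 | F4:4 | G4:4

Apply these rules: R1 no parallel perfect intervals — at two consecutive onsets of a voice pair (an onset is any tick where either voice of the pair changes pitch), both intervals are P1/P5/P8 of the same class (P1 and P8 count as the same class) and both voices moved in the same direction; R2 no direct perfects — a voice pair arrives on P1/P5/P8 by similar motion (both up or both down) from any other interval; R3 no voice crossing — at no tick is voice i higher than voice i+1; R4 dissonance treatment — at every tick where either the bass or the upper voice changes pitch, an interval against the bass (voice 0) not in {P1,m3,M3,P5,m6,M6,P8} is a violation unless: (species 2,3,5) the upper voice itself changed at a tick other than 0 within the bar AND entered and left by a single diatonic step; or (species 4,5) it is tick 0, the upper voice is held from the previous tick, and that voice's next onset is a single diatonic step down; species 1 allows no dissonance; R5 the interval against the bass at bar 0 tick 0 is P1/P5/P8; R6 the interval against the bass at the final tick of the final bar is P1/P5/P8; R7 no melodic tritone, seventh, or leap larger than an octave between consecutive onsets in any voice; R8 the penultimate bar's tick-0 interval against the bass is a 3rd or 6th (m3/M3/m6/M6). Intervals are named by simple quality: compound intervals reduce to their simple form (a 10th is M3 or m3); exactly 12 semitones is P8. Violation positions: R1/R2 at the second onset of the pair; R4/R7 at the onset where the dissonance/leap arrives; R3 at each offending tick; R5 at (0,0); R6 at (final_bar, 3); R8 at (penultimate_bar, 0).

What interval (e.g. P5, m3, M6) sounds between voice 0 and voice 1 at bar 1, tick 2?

m6

voice 0=B2 voice 1=G3 -> m6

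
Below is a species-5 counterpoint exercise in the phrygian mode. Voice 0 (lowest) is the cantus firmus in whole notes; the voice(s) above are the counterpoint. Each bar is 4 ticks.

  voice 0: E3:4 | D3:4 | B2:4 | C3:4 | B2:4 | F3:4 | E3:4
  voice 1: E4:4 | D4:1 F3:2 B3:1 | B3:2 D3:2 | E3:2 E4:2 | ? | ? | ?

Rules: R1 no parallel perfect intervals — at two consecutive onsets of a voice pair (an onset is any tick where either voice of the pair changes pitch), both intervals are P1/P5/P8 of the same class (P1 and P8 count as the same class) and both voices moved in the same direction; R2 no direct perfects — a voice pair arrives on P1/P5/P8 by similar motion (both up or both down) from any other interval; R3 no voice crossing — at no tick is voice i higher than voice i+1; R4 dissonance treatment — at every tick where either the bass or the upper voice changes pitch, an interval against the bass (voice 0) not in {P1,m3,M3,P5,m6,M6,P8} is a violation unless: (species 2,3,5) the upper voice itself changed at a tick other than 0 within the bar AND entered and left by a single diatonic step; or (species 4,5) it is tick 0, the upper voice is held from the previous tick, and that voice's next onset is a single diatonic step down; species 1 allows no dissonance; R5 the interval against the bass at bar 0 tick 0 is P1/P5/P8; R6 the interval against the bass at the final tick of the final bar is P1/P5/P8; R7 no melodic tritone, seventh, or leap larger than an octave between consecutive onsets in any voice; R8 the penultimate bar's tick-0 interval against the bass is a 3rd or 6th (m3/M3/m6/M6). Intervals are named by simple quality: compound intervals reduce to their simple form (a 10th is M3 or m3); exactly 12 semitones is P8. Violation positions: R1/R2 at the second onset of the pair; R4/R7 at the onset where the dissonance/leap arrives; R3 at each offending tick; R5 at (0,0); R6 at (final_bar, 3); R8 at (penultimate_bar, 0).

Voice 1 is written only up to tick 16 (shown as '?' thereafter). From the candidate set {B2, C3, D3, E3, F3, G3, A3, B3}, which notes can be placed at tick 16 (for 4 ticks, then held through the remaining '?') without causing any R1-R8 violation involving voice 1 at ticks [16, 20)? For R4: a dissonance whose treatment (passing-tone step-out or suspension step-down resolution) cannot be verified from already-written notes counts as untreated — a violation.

{G3}

B2: violates R2,R7
C3: violates R4,R7
D3: violates R7
E3: violates R4
F3: violates R4,R7
G3: legal
A3: violates R4
B3: violates R2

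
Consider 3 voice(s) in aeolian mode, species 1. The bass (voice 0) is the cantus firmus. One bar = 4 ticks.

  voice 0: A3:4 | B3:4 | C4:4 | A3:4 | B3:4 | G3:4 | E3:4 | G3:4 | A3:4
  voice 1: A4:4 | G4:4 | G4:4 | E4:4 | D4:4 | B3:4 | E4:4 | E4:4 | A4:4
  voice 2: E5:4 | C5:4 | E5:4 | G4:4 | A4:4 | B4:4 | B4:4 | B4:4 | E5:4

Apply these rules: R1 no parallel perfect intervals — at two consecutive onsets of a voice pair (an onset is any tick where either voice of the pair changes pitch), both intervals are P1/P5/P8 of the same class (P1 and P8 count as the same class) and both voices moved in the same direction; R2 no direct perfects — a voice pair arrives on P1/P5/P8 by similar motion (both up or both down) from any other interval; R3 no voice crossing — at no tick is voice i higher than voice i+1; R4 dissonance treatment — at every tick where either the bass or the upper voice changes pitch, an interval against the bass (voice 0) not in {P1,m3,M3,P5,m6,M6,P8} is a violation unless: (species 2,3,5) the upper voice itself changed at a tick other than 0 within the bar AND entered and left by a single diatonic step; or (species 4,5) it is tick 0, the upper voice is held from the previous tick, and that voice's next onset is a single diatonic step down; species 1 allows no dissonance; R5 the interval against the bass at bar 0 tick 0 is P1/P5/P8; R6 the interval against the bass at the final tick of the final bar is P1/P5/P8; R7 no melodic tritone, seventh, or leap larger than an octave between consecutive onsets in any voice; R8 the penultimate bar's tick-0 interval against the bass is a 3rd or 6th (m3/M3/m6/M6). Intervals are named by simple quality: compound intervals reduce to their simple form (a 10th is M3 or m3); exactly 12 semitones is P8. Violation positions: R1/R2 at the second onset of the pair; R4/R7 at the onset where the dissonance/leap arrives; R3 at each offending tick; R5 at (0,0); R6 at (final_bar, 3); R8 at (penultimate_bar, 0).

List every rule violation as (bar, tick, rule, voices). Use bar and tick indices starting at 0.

bar 0: v0=A3 v1=A4 v2=E5 downbeat P5
bar 1: v0=B3 v1=G4 v2=C5 downbeat m2
bar 2: v0=C4 v1=G4 v2=E5 downbeat M3
bar 3: v0=A3 v1=E4 v2=G4 downbeat m7
bar 4: v0=B3 v1=D4 v2=A4 downbeat m7
bar 5: v0=G3 v1=B3 v2=B4 downbeat M3
bar 6: v0=E3 v1=E4 v2=B4 downbeat P5
bar 7: v0=G3 v1=E4 v2=B4 downbeat M3
bar 8: v0=A3 v1=A4 v2=E5 downbeat P5
  -> R4 @ bar 1 tick 0 v(0, 2): B3/C5 m2 untreated
  -> R1 @ bar 3 tick 0 v(0, 1): C4/G4 P5 -> A3/E4 P5 similar
  -> R4 @ bar 3 tick 0 v(0, 2): A3/G4 m7 untreated
  -> R4 @ bar 4 tick 0 v(0, 2): B3/A4 m7 untreated
  -> R1 @ bar 8 tick 0 v(1, 2): E4/B4 P5 -> A4/E5 P5 similar
  -> R2 @ bar 8 tick 0 v(0, 1): G3/E4 M6 -> A3/A4 P8 similar
  -> R2 @ bar 8 tick 0 v(0, 2): G3/B4 M3 -> A3/E5 P5 similar

(1, 0, R4, (0, 2))
(3, 0, R1, (0, 1))
(3, 0, R4, (0, 2))
(4, 0, R4, (0, 2))
(8, 0, R1, (1, 2))
(8, 0, R2, (0, 1))
(8, 0, R2, (0, 2))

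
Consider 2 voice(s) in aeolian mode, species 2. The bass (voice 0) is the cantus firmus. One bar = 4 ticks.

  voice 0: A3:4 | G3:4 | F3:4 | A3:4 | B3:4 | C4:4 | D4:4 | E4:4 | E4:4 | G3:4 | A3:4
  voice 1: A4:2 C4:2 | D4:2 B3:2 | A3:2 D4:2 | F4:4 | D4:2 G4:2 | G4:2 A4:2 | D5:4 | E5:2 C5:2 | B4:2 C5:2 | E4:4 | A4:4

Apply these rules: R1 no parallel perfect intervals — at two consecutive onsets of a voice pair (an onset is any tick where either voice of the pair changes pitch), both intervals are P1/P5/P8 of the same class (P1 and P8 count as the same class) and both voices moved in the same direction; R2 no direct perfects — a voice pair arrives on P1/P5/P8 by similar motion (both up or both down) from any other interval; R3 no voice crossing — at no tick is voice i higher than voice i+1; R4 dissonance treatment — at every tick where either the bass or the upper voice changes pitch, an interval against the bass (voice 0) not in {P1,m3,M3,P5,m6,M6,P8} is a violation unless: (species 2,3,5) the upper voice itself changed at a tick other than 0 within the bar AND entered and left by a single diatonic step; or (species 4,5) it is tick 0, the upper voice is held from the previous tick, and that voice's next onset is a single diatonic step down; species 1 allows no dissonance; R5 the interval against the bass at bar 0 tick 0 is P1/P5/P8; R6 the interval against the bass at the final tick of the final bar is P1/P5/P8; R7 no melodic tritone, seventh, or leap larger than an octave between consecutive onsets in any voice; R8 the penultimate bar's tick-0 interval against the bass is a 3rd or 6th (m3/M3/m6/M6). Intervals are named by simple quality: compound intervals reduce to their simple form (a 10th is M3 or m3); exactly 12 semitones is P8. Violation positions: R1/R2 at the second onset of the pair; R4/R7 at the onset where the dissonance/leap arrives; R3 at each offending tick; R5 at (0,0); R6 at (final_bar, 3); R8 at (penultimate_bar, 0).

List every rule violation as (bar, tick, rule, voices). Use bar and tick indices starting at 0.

bar 0: v0=A3 v1=A4 downbeat P8
bar 1: v0=G3 v1=D4 downbeat P5
bar 2: v0=F3 v1=A3 downbeat M3
bar 3: v0=A3 v1=F4 downbeat m6
bar 4: v0=B3 v1=D4 downbeat m3
bar 5: v0=C4 v1=G4 downbeat P5
bar 6: v0=D4 v1=D5 downbeat P8
bar 7: v0=E4 v1=E5 downbeat P8
bar 8: v0=E4 v1=B4 downbeat P5
bar 9: v0=G3 v1=E4 downbeat M6
bar 10: v0=A3 v1=A4 downbeat P8
  -> R2 @ bar 6 tick 0 v(0, 1): C4/A4 M6 -> D4/D5 P8 similar
  -> R1 @ bar 7 tick 0 v(0, 1): D4/D5 P8 -> E4/E5 P8 similar
  -> R2 @ bar 10 tick 0 v(0, 1): G3/E4 M6 -> A3/A4 P8 similar

(6, 0, R2, (0, 1))
(7, 0, R1, (0, 1))
(10, 0, R2, (0, 1))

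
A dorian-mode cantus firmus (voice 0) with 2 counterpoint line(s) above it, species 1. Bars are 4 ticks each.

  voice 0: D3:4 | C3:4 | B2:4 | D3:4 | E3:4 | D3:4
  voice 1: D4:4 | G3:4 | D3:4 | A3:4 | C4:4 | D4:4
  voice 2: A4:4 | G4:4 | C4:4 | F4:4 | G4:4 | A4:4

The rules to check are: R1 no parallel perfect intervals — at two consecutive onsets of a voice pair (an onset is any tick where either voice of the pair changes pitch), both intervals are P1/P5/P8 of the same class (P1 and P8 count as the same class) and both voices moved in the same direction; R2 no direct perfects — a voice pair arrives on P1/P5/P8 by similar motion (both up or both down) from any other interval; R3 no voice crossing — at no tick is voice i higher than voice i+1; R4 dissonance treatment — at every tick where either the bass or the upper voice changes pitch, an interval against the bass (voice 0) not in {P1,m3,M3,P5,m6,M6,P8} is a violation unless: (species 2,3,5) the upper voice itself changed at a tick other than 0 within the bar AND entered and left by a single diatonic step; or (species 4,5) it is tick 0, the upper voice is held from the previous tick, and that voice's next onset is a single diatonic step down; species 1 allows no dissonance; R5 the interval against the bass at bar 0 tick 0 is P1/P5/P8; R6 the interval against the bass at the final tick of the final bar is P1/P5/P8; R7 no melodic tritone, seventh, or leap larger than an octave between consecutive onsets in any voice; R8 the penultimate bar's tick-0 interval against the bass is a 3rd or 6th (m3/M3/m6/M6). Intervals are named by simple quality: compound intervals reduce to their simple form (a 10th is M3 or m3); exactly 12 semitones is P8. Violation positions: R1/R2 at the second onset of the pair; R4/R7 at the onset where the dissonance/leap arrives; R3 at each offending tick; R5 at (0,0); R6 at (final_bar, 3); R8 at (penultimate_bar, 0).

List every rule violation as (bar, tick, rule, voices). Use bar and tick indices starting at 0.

(1, 0, R1, (0, 2))
(1, 0, R2, (0, 1))
(1, 0, R2, (1, 2))
(2, 0, R4, (0, 2))
(3, 0, R2, (0, 1))
(4, 0, R2, (1, 2))
(5, 0, R1, (1, 2))

bar 0: v0=D3 v1=D4 v2=A4 downbeat P5
bar 1: v0=C3 v1=G3 v2=G4 downbeat P5
bar 2: v0=B2 v1=D3 v2=C4 downbeat m2
bar 3: v0=D3 v1=A3 v2=F4 downbeat m3
bar 4: v0=E3 v1=C4 v2=G4 downbeat m3
bar 5: v0=D3 v1=D4 v2=A4 downbeat P5
  -> R1 @ bar 1 tick 0 v(0, 2): D3/A4 P5 -> C3/G4 P5 similar
  -> R2 @ bar 1 tick 0 v(0, 1): D3/D4 P8 -> C3/G3 P5 similar
  -> R2 @ bar 1 tick 0 v(1, 2): D4/A4 P5 -> G3/G4 P8 similar
  -> R4 @ bar 2 tick 0 v(0, 2): B2/C4 m2 untreated
  -> R2 @ bar 3 tick 0 v(0, 1): B2/D3 m3 -> D3/A3 P5 similar
  -> R2 @ bar 4 tick 0 v(1, 2): A3/F4 m6 -> C4/G4 P5 similar
  -> R1 @ bar 5 tick 0 v(1, 2): C4/G4 P5 -> D4/A4 P5 similar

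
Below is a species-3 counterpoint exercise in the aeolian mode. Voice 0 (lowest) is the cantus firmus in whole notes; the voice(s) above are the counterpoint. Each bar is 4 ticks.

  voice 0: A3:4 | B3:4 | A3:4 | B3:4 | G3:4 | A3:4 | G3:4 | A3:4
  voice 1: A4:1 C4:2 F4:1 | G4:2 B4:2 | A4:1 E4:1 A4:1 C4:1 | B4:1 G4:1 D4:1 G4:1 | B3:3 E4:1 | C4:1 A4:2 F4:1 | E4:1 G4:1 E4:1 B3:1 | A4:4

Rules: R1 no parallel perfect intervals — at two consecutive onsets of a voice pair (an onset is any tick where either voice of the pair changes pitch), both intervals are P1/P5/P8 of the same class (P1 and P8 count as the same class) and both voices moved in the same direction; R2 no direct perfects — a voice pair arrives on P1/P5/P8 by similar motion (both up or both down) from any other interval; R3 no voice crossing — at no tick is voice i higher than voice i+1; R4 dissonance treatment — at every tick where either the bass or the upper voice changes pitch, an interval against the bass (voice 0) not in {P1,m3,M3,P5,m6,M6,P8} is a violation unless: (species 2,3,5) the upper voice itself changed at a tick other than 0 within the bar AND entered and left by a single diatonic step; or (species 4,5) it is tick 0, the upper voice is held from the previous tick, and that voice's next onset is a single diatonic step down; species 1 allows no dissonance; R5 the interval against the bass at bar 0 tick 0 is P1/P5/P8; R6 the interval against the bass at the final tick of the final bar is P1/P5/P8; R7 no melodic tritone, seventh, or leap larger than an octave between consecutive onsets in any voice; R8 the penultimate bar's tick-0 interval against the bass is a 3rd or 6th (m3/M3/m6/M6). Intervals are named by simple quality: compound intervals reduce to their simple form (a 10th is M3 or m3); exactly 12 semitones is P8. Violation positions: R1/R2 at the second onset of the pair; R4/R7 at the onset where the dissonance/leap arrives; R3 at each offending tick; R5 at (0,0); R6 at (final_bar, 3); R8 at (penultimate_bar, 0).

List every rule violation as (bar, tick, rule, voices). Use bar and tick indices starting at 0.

(2, 0, R1, (0, 1))
(3, 0, R2, (0, 1))
(3, 0, R7, (1,))
(7, 0, R2, (0, 1))
(7, 0, R7, (1,))

bar 0: v0=A3 v1=A4 downbeat P8
bar 1: v0=B3 v1=G4 downbeat m6
bar 2: v0=A3 v1=A4 downbeat P8
bar 3: v0=B3 v1=B4 downbeat P8
bar 4: v0=G3 v1=B3 downbeat M3
bar 5: v0=A3 v1=C4 downbeat m3
bar 6: v0=G3 v1=E4 downbeat M6
bar 7: v0=A3 v1=A4 downbeat P8
  -> R1 @ bar 2 tick 0 v(0, 1): B3/B4 P8 -> A3/A4 P8 similar
  -> R2 @ bar 3 tick 0 v(0, 1): A3/C4 m3 -> B3/B4 P8 similar
  -> R7 @ bar 3 tick 0 v(1,): C4->B4 leap 11st
  -> R2 @ bar 7 tick 0 v(0, 1): G3/B3 M3 -> A3/A4 P8 similar
  -> R7 @ bar 7 tick 0 v(1,): B3->A4 leap 10st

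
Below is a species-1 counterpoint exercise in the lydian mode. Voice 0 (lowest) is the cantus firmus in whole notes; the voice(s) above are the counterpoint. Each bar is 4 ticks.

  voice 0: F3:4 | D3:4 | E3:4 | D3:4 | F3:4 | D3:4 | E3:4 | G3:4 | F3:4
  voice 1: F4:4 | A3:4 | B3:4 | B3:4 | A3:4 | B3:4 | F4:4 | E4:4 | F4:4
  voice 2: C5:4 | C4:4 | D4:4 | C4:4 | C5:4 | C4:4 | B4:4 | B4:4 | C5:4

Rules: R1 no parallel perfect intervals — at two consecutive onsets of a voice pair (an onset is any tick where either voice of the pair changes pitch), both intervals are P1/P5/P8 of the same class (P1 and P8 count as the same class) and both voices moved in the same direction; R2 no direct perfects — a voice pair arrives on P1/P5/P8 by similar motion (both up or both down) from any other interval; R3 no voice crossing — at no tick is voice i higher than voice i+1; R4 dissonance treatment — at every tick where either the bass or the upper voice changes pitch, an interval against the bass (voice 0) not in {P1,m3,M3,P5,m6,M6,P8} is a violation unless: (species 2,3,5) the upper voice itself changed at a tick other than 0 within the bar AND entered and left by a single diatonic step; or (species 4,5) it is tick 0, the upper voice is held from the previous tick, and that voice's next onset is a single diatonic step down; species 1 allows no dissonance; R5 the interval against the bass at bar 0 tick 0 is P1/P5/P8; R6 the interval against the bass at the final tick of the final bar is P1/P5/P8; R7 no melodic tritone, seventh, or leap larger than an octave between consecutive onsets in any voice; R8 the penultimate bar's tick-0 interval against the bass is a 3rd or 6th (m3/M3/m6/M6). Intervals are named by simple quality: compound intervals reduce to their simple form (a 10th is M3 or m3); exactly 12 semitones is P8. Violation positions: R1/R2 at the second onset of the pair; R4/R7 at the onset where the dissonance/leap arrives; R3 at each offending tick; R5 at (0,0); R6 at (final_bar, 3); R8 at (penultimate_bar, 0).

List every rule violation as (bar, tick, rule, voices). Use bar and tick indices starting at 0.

bar 0: v0=F3 v1=F4 v2=C5 downbeat P5
bar 1: v0=D3 v1=A3 v2=C4 downbeat m7
bar 2: v0=E3 v1=B3 v2=D4 downbeat m7
bar 3: v0=D3 v1=B3 v2=C4 downbeat m7
bar 4: v0=F3 v1=A3 v2=C5 downbeat P5
bar 5: v0=D3 v1=B3 v2=C4 downbeat m7
bar 6: v0=E3 v1=F4 v2=B4 downbeat P5
bar 7: v0=G3 v1=E4 v2=B4 downbeat M3
bar 8: v0=F3 v1=F4 v2=C5 downbeat P5
  -> R2 @ bar 1 tick 0 v(0, 1): F3/F4 P8 -> D3/A3 P5 similar
  -> R4 @ bar 1 tick 0 v(0, 2): D3/C4 m7 untreated
  -> R1 @ bar 2 tick 0 v(0, 1): D3/A3 P5 -> E3/B3 P5 similar
  -> R4 @ bar 2 tick 0 v(0, 2): E3/D4 m7 untreated
  -> R4 @ bar 3 tick 0 v(0, 2): D3/C4 m7 untreated
  -> R2 @ bar 4 tick 0 v(0, 2): D3/C4 m7 -> F3/C5 P5 similar
  -> R4 @ bar 5 tick 0 v(0, 2): D3/C4 m7 untreated
  -> R2 @ bar 6 tick 0 v(0, 2): D3/C4 m7 -> E3/B4 P5 similar
  -> R4 @ bar 6 tick 0 v(0, 1): E3/F4 m2 untreated
  -> R7 @ bar 6 tick 0 v(1,): B3->F4 leap 6st
  -> R7 @ bar 6 tick 0 v(2,): C4->B4 leap 11st
  -> R1 @ bar 8 tick 0 v(1, 2): E4/B4 P5 -> F4/C5 P5 similar

(1, 0, R2, (0, 1))
(1, 0, R4, (0, 2))
(2, 0, R1, (0, 1))
(2, 0, R4, (0, 2))
(3, 0, R4, (0, 2))
(4, 0, R2, (0, 2))
(5, 0, R4, (0, 2))
(6, 0, R2, (0, 2))
(6, 0, R4, (0, 1))
(6, 0, R7, (1,))
(6, 0, R7, (2,))
(8, 0, R1, (1, 2))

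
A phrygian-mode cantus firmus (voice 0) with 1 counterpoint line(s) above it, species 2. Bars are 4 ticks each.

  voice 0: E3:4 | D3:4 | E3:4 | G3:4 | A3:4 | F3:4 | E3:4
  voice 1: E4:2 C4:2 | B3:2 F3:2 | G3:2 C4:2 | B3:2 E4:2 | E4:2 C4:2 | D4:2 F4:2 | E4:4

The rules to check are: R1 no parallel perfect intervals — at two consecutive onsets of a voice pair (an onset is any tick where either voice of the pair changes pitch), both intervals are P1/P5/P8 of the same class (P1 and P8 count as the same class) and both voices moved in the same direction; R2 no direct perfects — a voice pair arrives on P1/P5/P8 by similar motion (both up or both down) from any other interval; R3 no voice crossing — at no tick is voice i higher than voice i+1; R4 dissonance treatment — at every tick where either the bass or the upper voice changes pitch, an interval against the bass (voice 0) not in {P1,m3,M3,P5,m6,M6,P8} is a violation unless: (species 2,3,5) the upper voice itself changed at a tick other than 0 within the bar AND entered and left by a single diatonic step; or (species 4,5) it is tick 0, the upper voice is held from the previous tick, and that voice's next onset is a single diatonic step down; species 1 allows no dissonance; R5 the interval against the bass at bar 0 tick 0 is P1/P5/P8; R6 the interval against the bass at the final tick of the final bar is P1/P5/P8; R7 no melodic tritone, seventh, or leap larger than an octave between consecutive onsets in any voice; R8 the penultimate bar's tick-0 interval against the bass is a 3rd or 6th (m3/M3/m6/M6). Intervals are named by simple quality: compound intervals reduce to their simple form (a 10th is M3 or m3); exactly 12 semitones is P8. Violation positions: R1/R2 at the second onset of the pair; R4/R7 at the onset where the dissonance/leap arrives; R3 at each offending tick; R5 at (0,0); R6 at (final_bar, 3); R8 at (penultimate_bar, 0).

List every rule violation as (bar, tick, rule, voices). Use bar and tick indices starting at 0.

(1, 2, R7, (1,))
(6, 0, R1, (0, 1))

bar 0: v0=E3 v1=E4 downbeat P8
bar 1: v0=D3 v1=B3 downbeat M6
bar 2: v0=E3 v1=G3 downbeat m3
bar 3: v0=G3 v1=B3 downbeat M3
bar 4: v0=A3 v1=E4 downbeat P5
bar 5: v0=F3 v1=D4 downbeat M6
bar 6: v0=E3 v1=E4 downbeat P8
  -> R7 @ bar 1 tick 2 v(1,): B3->F3 leap 6st
  -> R1 @ bar 6 tick 0 v(0, 1): F3/F4 P8 -> E3/E4 P8 similar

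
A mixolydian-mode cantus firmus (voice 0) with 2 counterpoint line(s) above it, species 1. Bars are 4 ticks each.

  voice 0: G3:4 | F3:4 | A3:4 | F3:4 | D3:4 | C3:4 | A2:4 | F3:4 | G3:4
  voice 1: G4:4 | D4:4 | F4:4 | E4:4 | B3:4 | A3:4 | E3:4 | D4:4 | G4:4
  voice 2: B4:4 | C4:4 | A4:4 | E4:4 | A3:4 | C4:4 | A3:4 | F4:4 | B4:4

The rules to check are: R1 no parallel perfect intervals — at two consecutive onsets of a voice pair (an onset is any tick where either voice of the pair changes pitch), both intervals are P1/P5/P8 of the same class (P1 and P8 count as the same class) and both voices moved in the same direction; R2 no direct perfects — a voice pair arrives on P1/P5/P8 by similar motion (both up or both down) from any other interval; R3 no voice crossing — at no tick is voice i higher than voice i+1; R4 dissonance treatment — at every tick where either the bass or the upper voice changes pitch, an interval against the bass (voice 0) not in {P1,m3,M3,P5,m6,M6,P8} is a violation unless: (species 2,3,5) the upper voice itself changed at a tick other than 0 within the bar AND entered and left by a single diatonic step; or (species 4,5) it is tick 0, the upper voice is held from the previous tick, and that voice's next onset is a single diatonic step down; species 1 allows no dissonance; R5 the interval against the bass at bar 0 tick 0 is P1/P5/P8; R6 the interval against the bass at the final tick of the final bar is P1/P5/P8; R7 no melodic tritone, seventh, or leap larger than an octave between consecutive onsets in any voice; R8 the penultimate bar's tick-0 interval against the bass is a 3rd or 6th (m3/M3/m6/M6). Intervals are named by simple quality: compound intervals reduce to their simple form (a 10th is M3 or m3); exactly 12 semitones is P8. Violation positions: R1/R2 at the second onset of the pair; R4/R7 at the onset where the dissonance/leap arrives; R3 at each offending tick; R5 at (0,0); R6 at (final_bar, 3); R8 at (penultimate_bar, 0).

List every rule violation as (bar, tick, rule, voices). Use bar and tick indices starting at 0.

(0, 0, R5, (0, 2))
(1, 0, R2, (0, 2))
(1, 0, R3, (1, 2))
(1, 0, R7, (2,))
(1, 1, R3, (1, 2))
(1, 2, R3, (1, 2))
(1, 3, R3, (1, 2))
(2, 0, R2, (0, 2))
(3, 0, R2, (1, 2))
(3, 0, R4, (0, 1))
(3, 0, R4, (0, 2))
(4, 0, R2, (0, 2))
(4, 0, R3, (1, 2))
(4, 1, R3, (1, 2))
(4, 2, R3, (1, 2))
(4, 3, R3, (1, 2))
(6, 0, R1, (0, 2))
(6, 0, R2, (0, 1))
(7, 0, R1, (0, 2))
(7, 0, R7, (1,))
(7, 0, R8, (0, 2))
(8, 0, R2, (0, 1))
(8, 0, R7, (2,))
(8, 3, R6, (0, 2))

bar 0: v0=G3 v1=G4 v2=B4 downbeat M3
bar 1: v0=F3 v1=D4 v2=C4 downbeat P5
bar 2: v0=A3 v1=F4 v2=A4 downbeat P8
bar 3: v0=F3 v1=E4 v2=E4 downbeat M7
bar 4: v0=D3 v1=B3 v2=A3 downbeat P5
bar 5: v0=C3 v1=A3 v2=C4 downbeat P8
bar 6: v0=A2 v1=E3 v2=A3 downbeat P8
bar 7: v0=F3 v1=D4 v2=F4 downbeat P8
bar 8: v0=G3 v1=G4 v2=B4 downbeat M3
  -> R5 @ bar 0 tick 0 v(0, 2): opens on M3
  -> R2 @ bar 1 tick 0 v(0, 2): G3/B4 M3 -> F3/C4 P5 similar
  -> R3 @ bar 1 tick 0 v(1, 2): D4 above C4
  -> R7 @ bar 1 tick 0 v(2,): B4->C4 leap 11st
  -> R3 @ bar 1 tick 1 v(1, 2): D4 above C4
  -> R3 @ bar 1 tick 2 v(1, 2): D4 above C4
  -> R3 @ bar 1 tick 3 v(1, 2): D4 above C4
  -> R2 @ bar 2 tick 0 v(0, 2): F3/C4 P5 -> A3/A4 P8 similar
  -> R2 @ bar 3 tick 0 v(1, 2): F4/A4 M3 -> E4/E4 P1 similar
  -> R4 @ bar 3 tick 0 v(0, 1): F3/E4 M7 untreated
  -> R4 @ bar 3 tick 0 v(0, 2): F3/E4 M7 untreated
  -> R2 @ bar 4 tick 0 v(0, 2): F3/E4 M7 -> D3/A3 P5 similar
  -> R3 @ bar 4 tick 0 v(1, 2): B3 above A3
  -> R3 @ bar 4 tick 1 v(1, 2): B3 above A3
  -> R3 @ bar 4 tick 2 v(1, 2): B3 above A3
  -> R3 @ bar 4 tick 3 v(1, 2): B3 above A3
  -> R1 @ bar 6 tick 0 v(0, 2): C3/C4 P8 -> A2/A3 P8 similar
  -> R2 @ bar 6 tick 0 v(0, 1): C3/A3 M6 -> A2/E3 P5 similar
  -> R1 @ bar 7 tick 0 v(0, 2): A2/A3 P8 -> F3/F4 P8 similar
  -> R7 @ bar 7 tick 0 v(1,): E3->D4 leap 10st
  -> R8 @ bar 7 tick 0 v(0, 2): penult P8 not 3rd/6th
  -> R2 @ bar 8 tick 0 v(0, 1): F3/D4 M6 -> G3/G4 P8 similar
  -> R7 @ bar 8 tick 0 v(2,): F4->B4 leap 6st
  -> R6 @ bar 8 tick 3 v(0, 2): closes on M3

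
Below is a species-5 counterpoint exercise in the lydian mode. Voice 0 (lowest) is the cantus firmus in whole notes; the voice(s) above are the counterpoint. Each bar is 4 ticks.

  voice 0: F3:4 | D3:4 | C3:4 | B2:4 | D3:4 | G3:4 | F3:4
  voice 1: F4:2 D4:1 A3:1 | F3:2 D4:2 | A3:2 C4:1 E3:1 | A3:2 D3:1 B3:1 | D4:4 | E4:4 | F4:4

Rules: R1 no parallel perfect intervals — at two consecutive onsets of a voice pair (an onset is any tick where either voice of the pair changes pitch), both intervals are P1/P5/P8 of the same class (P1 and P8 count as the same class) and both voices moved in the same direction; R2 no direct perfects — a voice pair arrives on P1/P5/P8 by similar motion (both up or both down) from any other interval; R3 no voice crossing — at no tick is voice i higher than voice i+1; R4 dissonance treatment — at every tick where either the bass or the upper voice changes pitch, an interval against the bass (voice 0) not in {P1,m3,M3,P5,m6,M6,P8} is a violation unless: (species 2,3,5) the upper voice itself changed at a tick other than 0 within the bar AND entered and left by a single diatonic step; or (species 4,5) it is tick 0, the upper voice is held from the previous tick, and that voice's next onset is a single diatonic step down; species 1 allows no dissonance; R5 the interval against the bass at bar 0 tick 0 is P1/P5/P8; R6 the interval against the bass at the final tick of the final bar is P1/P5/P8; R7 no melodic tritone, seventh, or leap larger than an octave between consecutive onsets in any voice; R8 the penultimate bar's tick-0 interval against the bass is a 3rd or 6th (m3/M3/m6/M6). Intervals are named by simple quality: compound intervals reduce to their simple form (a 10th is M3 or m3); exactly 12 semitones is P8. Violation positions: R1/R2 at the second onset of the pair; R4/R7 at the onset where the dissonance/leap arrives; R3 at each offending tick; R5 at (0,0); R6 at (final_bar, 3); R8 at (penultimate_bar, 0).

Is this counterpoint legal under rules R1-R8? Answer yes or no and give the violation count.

No (2 violations)

bar 0: v0=F3 v1=F4 (P8)
bar 1: v0=D3 v1=F3 (m3)
bar 2: v0=C3 v1=A3 (M6)
bar 3: v0=B2 v1=A3 (m7)
bar 4: v0=D3 v1=D4 (P8)
bar 5: v0=G3 v1=E4 (M6)
bar 6: v0=F3 v1=F4 (P8)
  R4 @ bar3.0: B2/A3 m7 untreated
  R1 @ bar4.0: B2/B3 P8 -> D3/D4 P8 similar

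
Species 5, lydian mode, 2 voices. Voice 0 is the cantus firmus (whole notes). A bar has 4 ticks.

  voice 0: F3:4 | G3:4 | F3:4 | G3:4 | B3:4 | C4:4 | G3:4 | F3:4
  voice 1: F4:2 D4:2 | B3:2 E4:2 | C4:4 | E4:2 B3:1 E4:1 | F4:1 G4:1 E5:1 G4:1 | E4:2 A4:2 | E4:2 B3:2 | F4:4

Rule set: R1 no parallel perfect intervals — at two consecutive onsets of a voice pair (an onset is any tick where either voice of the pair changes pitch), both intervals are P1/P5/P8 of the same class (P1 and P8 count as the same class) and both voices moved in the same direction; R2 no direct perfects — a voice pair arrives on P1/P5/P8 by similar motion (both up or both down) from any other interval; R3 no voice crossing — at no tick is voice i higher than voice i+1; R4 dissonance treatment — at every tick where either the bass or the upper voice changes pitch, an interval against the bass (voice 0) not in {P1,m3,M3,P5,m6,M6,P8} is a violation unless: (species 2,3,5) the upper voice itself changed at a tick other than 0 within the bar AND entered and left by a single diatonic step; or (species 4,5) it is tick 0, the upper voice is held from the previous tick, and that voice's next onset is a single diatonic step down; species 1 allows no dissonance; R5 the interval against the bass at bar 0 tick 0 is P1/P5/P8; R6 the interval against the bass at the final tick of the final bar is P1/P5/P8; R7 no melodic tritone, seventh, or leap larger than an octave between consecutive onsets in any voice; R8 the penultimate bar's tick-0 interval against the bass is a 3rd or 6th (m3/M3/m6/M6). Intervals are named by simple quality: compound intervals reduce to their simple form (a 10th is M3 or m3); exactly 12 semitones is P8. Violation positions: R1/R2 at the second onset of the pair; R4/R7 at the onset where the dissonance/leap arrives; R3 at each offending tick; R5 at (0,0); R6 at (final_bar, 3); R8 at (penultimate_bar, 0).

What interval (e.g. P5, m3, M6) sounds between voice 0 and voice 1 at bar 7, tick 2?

P8

voice 0=F3 voice 1=F4 -> P8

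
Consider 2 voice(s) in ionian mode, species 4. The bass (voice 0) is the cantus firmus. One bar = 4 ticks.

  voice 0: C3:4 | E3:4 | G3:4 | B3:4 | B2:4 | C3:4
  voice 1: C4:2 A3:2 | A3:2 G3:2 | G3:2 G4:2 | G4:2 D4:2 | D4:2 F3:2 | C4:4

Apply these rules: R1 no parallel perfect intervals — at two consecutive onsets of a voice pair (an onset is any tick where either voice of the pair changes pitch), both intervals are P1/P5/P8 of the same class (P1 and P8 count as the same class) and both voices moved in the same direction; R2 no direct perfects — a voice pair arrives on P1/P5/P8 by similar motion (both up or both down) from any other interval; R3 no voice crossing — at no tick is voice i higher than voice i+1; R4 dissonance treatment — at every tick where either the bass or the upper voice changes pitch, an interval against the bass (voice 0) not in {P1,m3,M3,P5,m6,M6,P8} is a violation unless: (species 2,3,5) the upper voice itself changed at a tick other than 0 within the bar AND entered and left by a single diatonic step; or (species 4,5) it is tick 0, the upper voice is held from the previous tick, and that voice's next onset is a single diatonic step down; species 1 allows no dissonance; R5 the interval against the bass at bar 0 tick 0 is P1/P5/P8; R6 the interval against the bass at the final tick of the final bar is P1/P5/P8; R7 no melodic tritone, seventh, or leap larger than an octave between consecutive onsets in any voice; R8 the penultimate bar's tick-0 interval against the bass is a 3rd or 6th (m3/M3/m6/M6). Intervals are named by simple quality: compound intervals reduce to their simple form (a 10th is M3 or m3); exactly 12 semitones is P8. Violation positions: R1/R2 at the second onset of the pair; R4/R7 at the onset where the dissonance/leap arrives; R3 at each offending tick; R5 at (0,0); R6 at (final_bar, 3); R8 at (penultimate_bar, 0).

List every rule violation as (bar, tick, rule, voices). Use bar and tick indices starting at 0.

bar 0: v0=C3 v1=C4 downbeat P8
bar 1: v0=E3 v1=A3 downbeat P4
bar 2: v0=G3 v1=G3 downbeat P1
bar 3: v0=B3 v1=G4 downbeat m6
bar 4: v0=B2 v1=D4 downbeat m3
bar 5: v0=C3 v1=C4 downbeat P8
  -> R4 @ bar 4 tick 2 v(0, 1): B2/F3 TT untreated
  -> R2 @ bar 5 tick 0 v(0, 1): B2/F3 TT -> C3/C4 P8 similar

(4, 2, R4, (0, 1))
(5, 0, R2, (0, 1))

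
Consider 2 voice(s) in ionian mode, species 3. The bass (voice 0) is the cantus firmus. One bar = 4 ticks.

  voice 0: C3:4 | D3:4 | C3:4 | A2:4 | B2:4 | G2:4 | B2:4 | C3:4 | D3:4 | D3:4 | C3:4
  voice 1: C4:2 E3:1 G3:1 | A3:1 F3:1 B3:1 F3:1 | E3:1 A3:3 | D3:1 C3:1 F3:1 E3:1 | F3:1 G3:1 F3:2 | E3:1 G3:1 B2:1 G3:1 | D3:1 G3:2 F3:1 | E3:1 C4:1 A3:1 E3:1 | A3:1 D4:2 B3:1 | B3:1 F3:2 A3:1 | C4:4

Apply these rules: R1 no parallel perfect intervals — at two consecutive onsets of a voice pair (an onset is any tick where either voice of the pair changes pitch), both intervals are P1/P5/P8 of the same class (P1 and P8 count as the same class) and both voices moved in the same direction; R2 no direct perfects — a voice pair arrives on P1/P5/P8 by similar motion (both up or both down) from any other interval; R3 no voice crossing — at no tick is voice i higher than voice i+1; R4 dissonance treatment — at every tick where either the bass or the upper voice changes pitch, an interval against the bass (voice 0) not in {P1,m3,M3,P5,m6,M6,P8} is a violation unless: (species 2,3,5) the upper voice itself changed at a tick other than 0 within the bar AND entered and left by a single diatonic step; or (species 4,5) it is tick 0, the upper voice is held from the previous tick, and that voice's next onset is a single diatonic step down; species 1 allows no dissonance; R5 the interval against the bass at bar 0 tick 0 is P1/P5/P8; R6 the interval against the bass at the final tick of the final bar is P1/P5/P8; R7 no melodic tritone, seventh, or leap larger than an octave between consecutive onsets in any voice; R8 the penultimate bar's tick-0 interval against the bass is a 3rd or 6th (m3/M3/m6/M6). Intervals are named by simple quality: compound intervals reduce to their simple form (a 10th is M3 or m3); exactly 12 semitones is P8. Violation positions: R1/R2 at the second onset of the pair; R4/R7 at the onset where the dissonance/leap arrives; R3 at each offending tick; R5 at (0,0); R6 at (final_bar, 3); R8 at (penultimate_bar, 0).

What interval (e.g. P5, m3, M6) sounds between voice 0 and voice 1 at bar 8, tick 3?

voice 0=D3 voice 1=B3 -> M6

M6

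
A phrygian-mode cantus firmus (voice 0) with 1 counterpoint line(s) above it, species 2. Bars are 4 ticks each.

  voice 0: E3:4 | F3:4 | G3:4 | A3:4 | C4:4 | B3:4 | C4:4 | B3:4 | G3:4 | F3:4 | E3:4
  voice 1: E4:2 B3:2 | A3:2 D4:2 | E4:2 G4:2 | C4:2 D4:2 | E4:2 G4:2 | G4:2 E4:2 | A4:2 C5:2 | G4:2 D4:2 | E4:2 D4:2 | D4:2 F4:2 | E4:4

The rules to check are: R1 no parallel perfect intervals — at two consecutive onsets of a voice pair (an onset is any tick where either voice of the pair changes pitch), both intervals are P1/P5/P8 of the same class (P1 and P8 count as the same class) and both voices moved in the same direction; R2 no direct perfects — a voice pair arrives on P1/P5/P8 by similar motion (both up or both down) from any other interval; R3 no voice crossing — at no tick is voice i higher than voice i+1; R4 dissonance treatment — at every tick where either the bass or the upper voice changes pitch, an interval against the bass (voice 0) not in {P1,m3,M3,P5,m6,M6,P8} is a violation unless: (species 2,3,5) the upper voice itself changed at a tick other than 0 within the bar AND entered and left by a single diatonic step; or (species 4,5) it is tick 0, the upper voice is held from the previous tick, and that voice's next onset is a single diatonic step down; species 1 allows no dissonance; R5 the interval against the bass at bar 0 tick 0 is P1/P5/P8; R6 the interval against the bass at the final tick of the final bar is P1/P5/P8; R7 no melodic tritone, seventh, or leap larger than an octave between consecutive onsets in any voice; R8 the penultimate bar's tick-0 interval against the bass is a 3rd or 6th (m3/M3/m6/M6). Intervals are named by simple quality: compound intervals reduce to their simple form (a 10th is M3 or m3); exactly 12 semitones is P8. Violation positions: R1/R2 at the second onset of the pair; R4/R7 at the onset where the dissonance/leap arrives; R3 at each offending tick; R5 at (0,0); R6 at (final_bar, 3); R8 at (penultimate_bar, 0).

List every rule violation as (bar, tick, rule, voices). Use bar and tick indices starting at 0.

(5, 2, R4, (0, 1))
(10, 0, R1, (0, 1))

bar 0: v0=E3 v1=E4 downbeat P8
bar 1: v0=F3 v1=A3 downbeat M3
bar 2: v0=G3 v1=E4 downbeat M6
bar 3: v0=A3 v1=C4 downbeat m3
bar 4: v0=C4 v1=E4 downbeat M3
bar 5: v0=B3 v1=G4 downbeat m6
bar 6: v0=C4 v1=A4 downbeat M6
bar 7: v0=B3 v1=G4 downbeat m6
bar 8: v0=G3 v1=E4 downbeat M6
bar 9: v0=F3 v1=D4 downbeat M6
bar 10: v0=E3 v1=E4 downbeat P8
  -> R4 @ bar 5 tick 2 v(0, 1): B3/E4 P4 untreated
  -> R1 @ bar 10 tick 0 v(0, 1): F3/F4 P8 -> E3/E4 P8 similar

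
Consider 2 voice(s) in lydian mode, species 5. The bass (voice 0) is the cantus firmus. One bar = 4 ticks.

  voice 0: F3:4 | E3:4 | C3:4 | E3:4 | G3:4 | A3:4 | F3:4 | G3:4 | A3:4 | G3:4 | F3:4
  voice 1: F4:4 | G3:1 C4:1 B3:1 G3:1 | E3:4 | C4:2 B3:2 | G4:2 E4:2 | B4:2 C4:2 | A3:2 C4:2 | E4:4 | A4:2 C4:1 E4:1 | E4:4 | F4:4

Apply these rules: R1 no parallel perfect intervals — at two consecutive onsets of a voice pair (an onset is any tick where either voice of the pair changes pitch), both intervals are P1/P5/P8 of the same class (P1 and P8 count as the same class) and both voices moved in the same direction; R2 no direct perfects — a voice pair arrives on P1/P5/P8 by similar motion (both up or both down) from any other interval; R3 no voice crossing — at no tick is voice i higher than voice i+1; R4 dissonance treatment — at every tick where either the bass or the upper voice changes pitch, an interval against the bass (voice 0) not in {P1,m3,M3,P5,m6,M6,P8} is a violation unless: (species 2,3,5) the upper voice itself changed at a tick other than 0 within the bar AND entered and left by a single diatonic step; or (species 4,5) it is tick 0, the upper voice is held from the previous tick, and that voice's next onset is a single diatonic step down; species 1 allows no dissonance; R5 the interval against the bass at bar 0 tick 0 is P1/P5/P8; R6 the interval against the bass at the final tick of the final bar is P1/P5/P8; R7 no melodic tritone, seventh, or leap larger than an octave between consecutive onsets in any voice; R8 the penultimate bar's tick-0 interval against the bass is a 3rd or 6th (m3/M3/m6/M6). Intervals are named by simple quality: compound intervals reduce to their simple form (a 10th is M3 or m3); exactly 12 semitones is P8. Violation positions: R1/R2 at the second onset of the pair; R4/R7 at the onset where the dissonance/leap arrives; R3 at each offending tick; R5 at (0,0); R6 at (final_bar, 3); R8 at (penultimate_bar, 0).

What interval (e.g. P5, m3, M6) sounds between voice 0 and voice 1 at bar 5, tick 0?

voice 0=A3 voice 1=B4 -> M2

M2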